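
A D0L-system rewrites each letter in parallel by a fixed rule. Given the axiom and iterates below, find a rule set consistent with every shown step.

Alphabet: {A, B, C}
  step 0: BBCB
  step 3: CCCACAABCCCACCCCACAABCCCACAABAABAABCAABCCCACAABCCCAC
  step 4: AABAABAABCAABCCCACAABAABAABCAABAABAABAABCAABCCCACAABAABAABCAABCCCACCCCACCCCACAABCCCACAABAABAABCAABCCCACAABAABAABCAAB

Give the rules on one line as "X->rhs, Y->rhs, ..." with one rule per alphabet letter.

A->C, B->CAC, C->AAB

  step 3 ⇒ step 4: CCCACAABCCCACCCCACAABCCCACAABAABAABCAABCCCACAABCCCAC ⇒ AAB·AAB·AAB·C·AAB·C·C·CAC·AAB·AAB·AAB·C·AAB·AAB·AAB·AAB·C·AAB·C·C·CAC·AAB·AAB·AAB·C·AAB·C·C·CAC·C·C·CAC·C·C·CAC·AAB·C·C·CAC·AAB·AAB·AAB·C·AAB·C·C·CAC·AAB·AAB·AAB·C·AAB
    A ↦ C
    B ↦ CAC
    C ↦ AAB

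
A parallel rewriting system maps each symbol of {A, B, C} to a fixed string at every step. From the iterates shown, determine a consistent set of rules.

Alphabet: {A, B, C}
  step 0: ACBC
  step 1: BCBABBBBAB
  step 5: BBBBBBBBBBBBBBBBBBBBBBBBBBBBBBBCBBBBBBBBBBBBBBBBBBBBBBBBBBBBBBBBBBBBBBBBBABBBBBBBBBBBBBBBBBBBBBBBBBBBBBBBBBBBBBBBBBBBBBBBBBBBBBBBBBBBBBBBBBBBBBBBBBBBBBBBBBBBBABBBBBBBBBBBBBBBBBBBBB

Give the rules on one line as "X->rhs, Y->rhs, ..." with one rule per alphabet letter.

A->BC, B->BB, C->BAB

  step 0 ⇒ step 1: ACBC ⇒ BC·BAB·BB·BAB
    A ↦ BC
    B ↦ BB
    C ↦ BAB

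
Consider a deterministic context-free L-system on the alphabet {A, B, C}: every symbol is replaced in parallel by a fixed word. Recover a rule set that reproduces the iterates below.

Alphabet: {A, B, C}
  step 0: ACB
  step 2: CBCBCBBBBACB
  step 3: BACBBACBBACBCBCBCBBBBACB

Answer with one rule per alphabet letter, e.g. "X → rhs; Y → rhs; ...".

  step 2 ⇒ step 3: CBCBCBBBBACB ⇒ BA·CB·BA·CB·BA·CB·CB·CB·CB·BB·BA·CB
    A ↦ BB
    B ↦ CB
    C ↦ BA

A->BB, B->CB, C->BA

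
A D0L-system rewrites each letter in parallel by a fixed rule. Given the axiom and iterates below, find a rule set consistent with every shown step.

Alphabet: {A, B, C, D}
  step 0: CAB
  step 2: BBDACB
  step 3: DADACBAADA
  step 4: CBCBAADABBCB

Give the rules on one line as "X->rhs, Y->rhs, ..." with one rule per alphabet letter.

A->B, B->DA, C->AA, D->C

  step 3 ⇒ step 4: DADACBAADA ⇒ C·B·C·B·AA·DA·B·B·C·B
    A ↦ B
    B ↦ DA
    C ↦ AA
    D ↦ C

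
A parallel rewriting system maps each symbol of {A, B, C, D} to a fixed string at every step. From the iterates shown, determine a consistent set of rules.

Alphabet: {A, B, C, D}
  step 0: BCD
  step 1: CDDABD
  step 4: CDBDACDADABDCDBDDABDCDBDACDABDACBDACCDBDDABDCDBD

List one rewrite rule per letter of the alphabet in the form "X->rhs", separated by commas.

  step 0 ⇒ step 1: BCD ⇒ CD·DA·BD
    B ↦ CD
    C ↦ DA
    D ↦ BD
    A ↦ AC  (constrained at step 1)

A->AC, B->CD, C->DA, D->BD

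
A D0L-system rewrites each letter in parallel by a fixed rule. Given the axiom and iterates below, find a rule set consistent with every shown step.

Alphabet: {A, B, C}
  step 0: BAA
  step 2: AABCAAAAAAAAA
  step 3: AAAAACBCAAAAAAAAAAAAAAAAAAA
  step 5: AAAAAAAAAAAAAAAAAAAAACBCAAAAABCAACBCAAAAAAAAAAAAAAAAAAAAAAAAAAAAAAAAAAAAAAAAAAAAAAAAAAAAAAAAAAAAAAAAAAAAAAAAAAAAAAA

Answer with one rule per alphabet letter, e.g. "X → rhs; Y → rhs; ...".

  step 2 ⇒ step 3: AABCAAAAAAAAA ⇒ AA·AA·AC·BCA·AA·AA·AA·AA·AA·AA·AA·AA·AA
    A ↦ AA
    B ↦ AC
    C ↦ BCA

A->AA, B->AC, C->BCA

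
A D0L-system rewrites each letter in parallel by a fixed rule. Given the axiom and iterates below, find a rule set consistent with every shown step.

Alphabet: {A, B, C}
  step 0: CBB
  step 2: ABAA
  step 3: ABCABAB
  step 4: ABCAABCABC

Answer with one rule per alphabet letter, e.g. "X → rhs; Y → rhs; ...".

  step 3 ⇒ step 4: ABCABAB ⇒ AB·C·A·AB·C·AB·C
    A ↦ AB
    B ↦ C
    C ↦ A

A->AB, B->C, C->A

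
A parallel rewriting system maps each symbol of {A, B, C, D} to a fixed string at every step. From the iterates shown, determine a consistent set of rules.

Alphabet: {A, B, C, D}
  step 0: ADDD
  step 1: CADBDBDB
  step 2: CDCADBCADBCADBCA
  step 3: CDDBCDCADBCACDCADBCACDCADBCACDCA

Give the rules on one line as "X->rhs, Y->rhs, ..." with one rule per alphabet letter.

A->CA, B->CA, C->CD, D->DB

  step 2 ⇒ step 3: CDCADBCADBCADBCA ⇒ CD·DB·CD·CA·DB·CA·CD·CA·DB·CA·CD·CA·DB·CA·CD·CA
    A ↦ CA
    B ↦ CA
    C ↦ CD
    D ↦ DB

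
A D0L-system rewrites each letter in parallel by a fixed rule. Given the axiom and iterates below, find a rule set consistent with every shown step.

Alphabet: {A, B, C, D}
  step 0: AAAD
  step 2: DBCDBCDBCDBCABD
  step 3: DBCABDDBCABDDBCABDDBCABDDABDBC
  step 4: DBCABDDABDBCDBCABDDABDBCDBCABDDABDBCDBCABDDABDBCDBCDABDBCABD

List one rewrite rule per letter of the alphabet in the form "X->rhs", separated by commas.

A->D, B->AB, C->D, D->DBC

  step 3 ⇒ step 4: DBCABDDBCABDDBCABDDBCABDDABDBC ⇒ DBC·AB·D·D·AB·DBC·DBC·AB·D·D·AB·DBC·DBC·AB·D·D·AB·DBC·DBC·AB·D·D·AB·DBC·DBC·D·AB·DBC·AB·D
    A ↦ D
    B ↦ AB
    C ↦ D
    D ↦ DBC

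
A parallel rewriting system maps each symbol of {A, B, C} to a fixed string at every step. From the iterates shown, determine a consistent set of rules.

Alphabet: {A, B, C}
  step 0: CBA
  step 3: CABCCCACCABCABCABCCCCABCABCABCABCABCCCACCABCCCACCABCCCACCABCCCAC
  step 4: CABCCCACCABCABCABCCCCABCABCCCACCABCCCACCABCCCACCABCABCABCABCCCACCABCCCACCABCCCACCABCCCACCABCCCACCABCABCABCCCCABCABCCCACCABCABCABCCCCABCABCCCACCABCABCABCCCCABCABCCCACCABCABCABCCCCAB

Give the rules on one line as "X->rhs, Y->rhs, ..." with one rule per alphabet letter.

A->CCC, B->AC, C->CAB

  step 3 ⇒ step 4: CABCCCACCABCABCABCCCCABCABCABCABCABCCCACCABCCCACCABCCCACCABCCCAC ⇒ CAB·CCC·AC·CAB·CAB·CAB·CCC·CAB·CAB·CCC·AC·CAB·CCC·AC·CAB·CCC·AC·CAB·CAB·CAB·CAB·CCC·AC·CAB·CCC·AC·CAB·CCC·AC·CAB·CCC·AC·CAB·CCC·AC·CAB·CAB·CAB·CCC·CAB·CAB·CCC·AC·CAB·CAB·CAB·CCC·CAB·CAB·CCC·AC·CAB·CAB·CAB·CCC·CAB·CAB·CCC·AC·CAB·CAB·CAB·CCC·CAB
    A ↦ CCC
    B ↦ AC
    C ↦ CAB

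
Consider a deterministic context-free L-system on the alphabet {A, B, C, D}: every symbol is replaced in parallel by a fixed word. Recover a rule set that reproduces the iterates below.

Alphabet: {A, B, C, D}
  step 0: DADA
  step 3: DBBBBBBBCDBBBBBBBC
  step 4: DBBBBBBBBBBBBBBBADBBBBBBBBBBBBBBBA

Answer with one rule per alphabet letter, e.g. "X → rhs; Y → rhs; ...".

  step 3 ⇒ step 4: DBBBBBBBCDBBBBBBBC ⇒ DB·BB·BB·BB·BB·BB·BB·BB·A·DB·BB·BB·BB·BB·BB·BB·BB·A
    B ↦ BB
    C ↦ A
    D ↦ DB
    A ↦ C  (constrained at step 0)

A->C, B->BB, C->A, D->DB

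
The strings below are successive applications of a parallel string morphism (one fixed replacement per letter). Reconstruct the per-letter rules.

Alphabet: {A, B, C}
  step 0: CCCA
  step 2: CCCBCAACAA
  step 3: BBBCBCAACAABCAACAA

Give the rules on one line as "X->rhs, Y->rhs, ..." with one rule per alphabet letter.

A->CAA, B->C, C->B

  step 2 ⇒ step 3: CCCBCAACAA ⇒ B·B·B·C·B·CAA·CAA·B·CAA·CAA
    A ↦ CAA
    B ↦ C
    C ↦ B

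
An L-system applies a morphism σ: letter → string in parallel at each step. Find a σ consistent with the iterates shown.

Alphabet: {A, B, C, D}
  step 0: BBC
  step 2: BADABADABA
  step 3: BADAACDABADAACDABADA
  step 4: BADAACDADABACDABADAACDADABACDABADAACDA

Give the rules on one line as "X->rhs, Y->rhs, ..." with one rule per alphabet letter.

  step 3 ⇒ step 4: BADAACDABADAACDABADA ⇒ BA·DA·AC·DA·DA·B·AC·DA·BA·DA·AC·DA·DA·B·AC·DA·BA·DA·AC·DA
    A ↦ DA
    B ↦ BA
    C ↦ B
    D ↦ AC

A->DA, B->BA, C->B, D->AC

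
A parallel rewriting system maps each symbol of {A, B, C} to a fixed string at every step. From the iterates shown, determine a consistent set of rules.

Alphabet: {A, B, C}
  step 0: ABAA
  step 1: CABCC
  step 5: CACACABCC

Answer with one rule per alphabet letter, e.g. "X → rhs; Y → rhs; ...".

  step 0 ⇒ step 1: ABAA ⇒ C·AB·C·C
    A ↦ C
    B ↦ AB
    C ↦ A  (constrained at step 1)

A->C, B->AB, C->A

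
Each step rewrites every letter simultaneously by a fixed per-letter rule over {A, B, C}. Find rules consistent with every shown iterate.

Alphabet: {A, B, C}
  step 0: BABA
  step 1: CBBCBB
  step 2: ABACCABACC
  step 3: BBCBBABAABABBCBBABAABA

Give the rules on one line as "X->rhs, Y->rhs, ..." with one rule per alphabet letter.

A->BB, B->C, C->ABA

  step 2 ⇒ step 3: ABACCABACC ⇒ BB·C·BB·ABA·ABA·BB·C·BB·ABA·ABA
    A ↦ BB
    B ↦ C
    C ↦ ABA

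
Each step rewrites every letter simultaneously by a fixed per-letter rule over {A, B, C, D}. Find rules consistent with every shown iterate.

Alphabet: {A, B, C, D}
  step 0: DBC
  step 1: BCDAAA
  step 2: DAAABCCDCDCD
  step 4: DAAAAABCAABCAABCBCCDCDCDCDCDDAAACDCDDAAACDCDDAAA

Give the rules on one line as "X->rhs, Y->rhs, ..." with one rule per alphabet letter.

  step 1 ⇒ step 2: BCDAAA ⇒ DA·AA·BC·CD·CD·CD
    A ↦ CD
    B ↦ DA
    C ↦ AA
    D ↦ BC

A->CD, B->DA, C->AA, D->BC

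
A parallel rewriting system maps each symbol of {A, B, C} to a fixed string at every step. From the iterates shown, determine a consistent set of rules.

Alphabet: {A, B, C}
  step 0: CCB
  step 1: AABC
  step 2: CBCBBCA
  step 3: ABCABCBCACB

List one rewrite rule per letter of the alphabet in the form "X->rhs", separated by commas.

  step 2 ⇒ step 3: CBCBBCA ⇒ A·BC·A·BC·BC·A·CB
    A ↦ CB
    B ↦ BC
    C ↦ A

A->CB, B->BC, C->A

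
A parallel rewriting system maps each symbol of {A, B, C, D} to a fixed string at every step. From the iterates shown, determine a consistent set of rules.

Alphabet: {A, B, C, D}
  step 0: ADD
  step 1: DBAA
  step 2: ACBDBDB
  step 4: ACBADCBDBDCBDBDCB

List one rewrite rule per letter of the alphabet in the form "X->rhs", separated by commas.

  step 1 ⇒ step 2: DBAA ⇒ A·CB·DB·DB
    A ↦ DB
    B ↦ CB
    D ↦ A
    C ↦ D  (constrained at step 2)

A->DB, B->CB, C->D, D->A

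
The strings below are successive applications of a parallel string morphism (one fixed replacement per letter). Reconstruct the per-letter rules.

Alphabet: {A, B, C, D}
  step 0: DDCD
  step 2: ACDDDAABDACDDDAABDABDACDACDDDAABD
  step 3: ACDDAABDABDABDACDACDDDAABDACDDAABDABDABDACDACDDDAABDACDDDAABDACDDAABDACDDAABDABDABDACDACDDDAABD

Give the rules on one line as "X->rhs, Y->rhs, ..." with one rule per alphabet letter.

  step 2 ⇒ step 3: ACDDDAABDACDDDAABDABDACDACDDDAABD ⇒ ACD·DA·ABD·ABD·ABD·ACD·ACD·DDA·ABD·ACD·DA·ABD·ABD·ABD·ACD·ACD·DDA·ABD·ACD·DDA·ABD·ACD·DA·ABD·ACD·DA·ABD·ABD·ABD·ACD·ACD·DDA·ABD
    A ↦ ACD
    B ↦ DDA
    C ↦ DA
    D ↦ ABD

A->ACD, B->DDA, C->DA, D->ABD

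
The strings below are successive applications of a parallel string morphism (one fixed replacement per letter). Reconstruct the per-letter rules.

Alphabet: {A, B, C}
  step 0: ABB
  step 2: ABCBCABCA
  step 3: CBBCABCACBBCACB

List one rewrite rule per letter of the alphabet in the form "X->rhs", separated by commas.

  step 2 ⇒ step 3: ABCBCABCA ⇒ CB·BC·A·BC·A·CB·BC·A·CB
    A ↦ CB
    B ↦ BC
    C ↦ A

A->CB, B->BC, C->A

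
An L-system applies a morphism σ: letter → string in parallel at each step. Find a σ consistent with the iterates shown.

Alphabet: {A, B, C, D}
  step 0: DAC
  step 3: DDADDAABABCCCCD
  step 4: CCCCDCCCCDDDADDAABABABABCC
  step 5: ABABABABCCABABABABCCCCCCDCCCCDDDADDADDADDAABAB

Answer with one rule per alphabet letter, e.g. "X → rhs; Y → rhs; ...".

  step 4 ⇒ step 5: CCCCDCCCCDDDADDAABABABABCC ⇒ AB·AB·AB·AB·CC·AB·AB·AB·AB·CC·CC·CC·D·CC·CC·D·D·DA·D·DA·D·DA·D·DA·AB·AB
    A ↦ D
    B ↦ DA
    C ↦ AB
    D ↦ CC

A->D, B->DA, C->AB, D->CC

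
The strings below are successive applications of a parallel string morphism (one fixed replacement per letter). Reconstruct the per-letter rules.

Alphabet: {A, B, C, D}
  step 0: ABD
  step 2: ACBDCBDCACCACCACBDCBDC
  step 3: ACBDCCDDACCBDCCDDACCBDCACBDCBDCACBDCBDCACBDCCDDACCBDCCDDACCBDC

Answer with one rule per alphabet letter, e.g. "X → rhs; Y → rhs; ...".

A->AC, B->CDD, C->BDC, D->ACC

  step 2 ⇒ step 3: ACBDCBDCACCACCACBDCBDC ⇒ AC·BDC·CDD·ACC·BDC·CDD·ACC·BDC·AC·BDC·BDC·AC·BDC·BDC·AC·BDC·CDD·ACC·BDC·CDD·ACC·BDC
    A ↦ AC
    B ↦ CDD
    C ↦ BDC
    D ↦ ACC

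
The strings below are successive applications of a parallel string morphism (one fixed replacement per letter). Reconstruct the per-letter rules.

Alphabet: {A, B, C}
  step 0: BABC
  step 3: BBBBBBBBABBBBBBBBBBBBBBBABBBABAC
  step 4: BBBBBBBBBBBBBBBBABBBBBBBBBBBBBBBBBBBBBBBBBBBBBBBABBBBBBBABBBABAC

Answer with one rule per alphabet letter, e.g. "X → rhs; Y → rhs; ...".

A->AB, B->BB, C->AC

  step 3 ⇒ step 4: BBBBBBBBABBBBBBBBBBBBBBBABBBABAC ⇒ BB·BB·BB·BB·BB·BB·BB·BB·AB·BB·BB·BB·BB·BB·BB·BB·BB·BB·BB·BB·BB·BB·BB·BB·AB·BB·BB·BB·AB·BB·AB·AC
    A ↦ AB
    B ↦ BB
    C ↦ AC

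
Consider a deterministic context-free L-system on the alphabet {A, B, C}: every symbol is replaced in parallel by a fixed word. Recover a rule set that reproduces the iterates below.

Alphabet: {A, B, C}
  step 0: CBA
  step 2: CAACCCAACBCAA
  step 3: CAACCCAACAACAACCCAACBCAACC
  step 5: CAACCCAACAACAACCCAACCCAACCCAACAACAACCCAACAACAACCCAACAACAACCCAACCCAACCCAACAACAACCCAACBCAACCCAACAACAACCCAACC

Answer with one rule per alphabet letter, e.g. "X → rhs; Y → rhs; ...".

A->C, B->CB, C->CAA

  step 2 ⇒ step 3: CAACCCAACBCAA ⇒ CAA·C·C·CAA·CAA·CAA·C·C·CAA·CB·CAA·C·C
    A ↦ C
    B ↦ CB
    C ↦ CAA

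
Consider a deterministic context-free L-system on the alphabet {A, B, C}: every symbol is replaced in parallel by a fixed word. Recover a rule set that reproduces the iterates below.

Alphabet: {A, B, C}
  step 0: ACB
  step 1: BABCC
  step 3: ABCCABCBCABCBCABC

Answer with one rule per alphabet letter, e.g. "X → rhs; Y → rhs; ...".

  step 0 ⇒ step 1: ACB ⇒ B·ABC·C
    A ↦ B
    B ↦ C
    C ↦ ABC

A->B, B->C, C->ABC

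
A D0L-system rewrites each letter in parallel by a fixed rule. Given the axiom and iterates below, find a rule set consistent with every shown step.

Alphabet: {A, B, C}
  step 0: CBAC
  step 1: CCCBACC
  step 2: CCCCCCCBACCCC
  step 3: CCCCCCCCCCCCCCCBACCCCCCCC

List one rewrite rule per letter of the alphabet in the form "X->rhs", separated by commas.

  step 2 ⇒ step 3: CCCCCCCBACCCC ⇒ CC·CC·CC·CC·CC·CC·CC·C·BA·CC·CC·CC·CC
    A ↦ BA
    B ↦ C
    C ↦ CC

A->BA, B->C, C->CC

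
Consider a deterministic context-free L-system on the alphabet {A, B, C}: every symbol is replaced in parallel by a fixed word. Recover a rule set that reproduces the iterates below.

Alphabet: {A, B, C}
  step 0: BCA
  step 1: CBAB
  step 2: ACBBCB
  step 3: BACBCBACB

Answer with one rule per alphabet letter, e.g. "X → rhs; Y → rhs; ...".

  step 2 ⇒ step 3: ACBBCB ⇒ B·A·CB·CB·A·CB
    A ↦ B
    B ↦ CB
    C ↦ A

A->B, B->CB, C->A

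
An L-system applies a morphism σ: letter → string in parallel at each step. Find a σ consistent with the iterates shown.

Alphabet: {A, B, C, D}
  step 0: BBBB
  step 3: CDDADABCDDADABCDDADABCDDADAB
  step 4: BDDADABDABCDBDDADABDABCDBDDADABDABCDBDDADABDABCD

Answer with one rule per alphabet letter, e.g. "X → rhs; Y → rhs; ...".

A->B, B->CD, C->BD, D->DA

  step 3 ⇒ step 4: CDDADABCDDADABCDDADABCDDADAB ⇒ BD·DA·DA·B·DA·B·CD·BD·DA·DA·B·DA·B·CD·BD·DA·DA·B·DA·B·CD·BD·DA·DA·B·DA·B·CD
    A ↦ B
    B ↦ CD
    C ↦ BD
    D ↦ DA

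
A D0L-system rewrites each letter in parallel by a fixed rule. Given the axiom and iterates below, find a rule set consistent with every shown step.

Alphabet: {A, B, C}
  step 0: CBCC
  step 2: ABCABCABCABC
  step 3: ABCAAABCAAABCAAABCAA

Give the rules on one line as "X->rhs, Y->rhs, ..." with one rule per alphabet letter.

  step 2 ⇒ step 3: ABCABCABCABC ⇒ ABC·A·A·ABC·A·A·ABC·A·A·ABC·A·A
    A ↦ ABC
    B ↦ A
    C ↦ A

A->ABC, B->A, C->A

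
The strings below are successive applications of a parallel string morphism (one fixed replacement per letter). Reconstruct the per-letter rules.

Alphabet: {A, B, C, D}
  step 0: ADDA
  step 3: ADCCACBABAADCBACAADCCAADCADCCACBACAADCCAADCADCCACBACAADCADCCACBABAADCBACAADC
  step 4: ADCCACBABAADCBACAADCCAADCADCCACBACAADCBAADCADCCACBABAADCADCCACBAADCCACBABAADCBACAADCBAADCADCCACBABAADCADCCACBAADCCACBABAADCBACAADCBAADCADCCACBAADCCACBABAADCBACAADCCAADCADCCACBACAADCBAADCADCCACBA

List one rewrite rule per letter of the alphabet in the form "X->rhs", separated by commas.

A->ADC, B->CA, C->BA, D->CAC

  step 3 ⇒ step 4: ADCCACBABAADCBACAADCCAADCADCCACBACAADCCAADCADCCACBACAADCADCCACBABAADCBACAADC ⇒ ADC·CAC·BA·BA·ADC·BA·CA·ADC·CA·ADC·ADC·CAC·BA·CA·ADC·BA·ADC·ADC·CAC·BA·BA·ADC·ADC·CAC·BA·ADC·CAC·BA·BA·ADC·BA·CA·ADC·BA·ADC·ADC·CAC·BA·BA·ADC·ADC·CAC·BA·ADC·CAC·BA·BA·ADC·BA·CA·ADC·BA·ADC·ADC·CAC·BA·ADC·CAC·BA·BA·ADC·BA·CA·ADC·CA·ADC·ADC·CAC·BA·CA·ADC·BA·ADC·ADC·CAC·BA
    A ↦ ADC
    B ↦ CA
    C ↦ BA
    D ↦ CAC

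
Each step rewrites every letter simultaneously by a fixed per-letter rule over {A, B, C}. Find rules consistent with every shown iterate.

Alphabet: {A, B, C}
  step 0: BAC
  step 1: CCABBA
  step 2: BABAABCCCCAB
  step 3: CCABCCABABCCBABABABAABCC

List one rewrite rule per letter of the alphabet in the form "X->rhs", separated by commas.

A->AB, B->CC, C->BA

  step 2 ⇒ step 3: BABAABCCCCAB ⇒ CC·AB·CC·AB·AB·CC·BA·BA·BA·BA·AB·CC
    A ↦ AB
    B ↦ CC
    C ↦ BA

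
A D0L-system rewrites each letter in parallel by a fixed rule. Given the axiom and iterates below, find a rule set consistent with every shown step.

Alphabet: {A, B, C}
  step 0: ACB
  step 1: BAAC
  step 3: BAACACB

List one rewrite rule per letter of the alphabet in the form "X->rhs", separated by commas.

A->B, B->AC, C->A

  step 0 ⇒ step 1: ACB ⇒ B·A·AC
    A ↦ B
    B ↦ AC
    C ↦ A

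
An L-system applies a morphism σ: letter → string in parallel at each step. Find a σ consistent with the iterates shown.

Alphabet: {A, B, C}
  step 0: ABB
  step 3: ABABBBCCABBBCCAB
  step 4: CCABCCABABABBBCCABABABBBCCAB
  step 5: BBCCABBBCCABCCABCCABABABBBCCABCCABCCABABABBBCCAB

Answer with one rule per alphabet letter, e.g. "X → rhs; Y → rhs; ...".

A->CC, B->AB, C->B

  step 4 ⇒ step 5: CCABCCABABABBBCCABABABBBCCAB ⇒ B·B·CC·AB·B·B·CC·AB·CC·AB·CC·AB·AB·AB·B·B·CC·AB·CC·AB·CC·AB·AB·AB·B·B·CC·AB
    A ↦ CC
    B ↦ AB
    C ↦ B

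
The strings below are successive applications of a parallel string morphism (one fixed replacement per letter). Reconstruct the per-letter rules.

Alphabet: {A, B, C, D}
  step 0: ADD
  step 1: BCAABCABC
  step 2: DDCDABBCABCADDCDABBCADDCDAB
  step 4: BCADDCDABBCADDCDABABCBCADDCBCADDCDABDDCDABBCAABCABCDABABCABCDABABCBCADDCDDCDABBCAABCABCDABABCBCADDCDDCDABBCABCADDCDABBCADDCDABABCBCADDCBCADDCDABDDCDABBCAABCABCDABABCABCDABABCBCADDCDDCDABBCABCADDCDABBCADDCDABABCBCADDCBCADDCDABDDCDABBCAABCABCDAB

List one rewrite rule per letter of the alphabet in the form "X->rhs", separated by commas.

A->BCA, B->DDC, C->DAB, D->ABC

  step 1 ⇒ step 2: BCAABCABC ⇒ DDC·DAB·BCA·BCA·DDC·DAB·BCA·DDC·DAB
    A ↦ BCA
    B ↦ DDC
    C ↦ DAB
  step 0 ⇒ step 1: ADD ⇒ BCA·ABC·ABC
    D ↦ ABC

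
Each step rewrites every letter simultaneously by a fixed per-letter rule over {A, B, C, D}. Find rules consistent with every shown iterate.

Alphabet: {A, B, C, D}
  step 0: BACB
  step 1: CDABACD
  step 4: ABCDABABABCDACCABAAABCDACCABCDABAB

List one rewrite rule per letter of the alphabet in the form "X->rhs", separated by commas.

  step 0 ⇒ step 1: BACB ⇒ CD·AB·A·CD
    A ↦ AB
    B ↦ CD
    C ↦ A
    D ↦ CC  (constrained at step 1)

A->AB, B->CD, C->A, D->CC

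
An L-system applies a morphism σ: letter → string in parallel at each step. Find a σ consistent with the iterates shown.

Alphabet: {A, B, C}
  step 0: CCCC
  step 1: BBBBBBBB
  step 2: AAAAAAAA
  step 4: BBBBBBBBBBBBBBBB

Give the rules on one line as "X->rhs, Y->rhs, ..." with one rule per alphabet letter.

A->C, B->A, C->BB

  step 1 ⇒ step 2: BBBBBBBB ⇒ A·A·A·A·A·A·A·A
    B ↦ A
    A ↦ C  (constrained at step 2)
  step 0 ⇒ step 1: CCCC ⇒ BB·BB·BB·BB
    C ↦ BB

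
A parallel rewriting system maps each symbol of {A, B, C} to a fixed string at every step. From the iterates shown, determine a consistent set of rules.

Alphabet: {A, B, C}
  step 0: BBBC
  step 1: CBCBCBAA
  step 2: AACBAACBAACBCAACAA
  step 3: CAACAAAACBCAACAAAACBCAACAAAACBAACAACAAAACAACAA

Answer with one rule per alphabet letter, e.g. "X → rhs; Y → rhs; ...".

A->CAA, B->CB, C->AA

  step 2 ⇒ step 3: AACBAACBAACBCAACAA ⇒ CAA·CAA·AA·CB·CAA·CAA·AA·CB·CAA·CAA·AA·CB·AA·CAA·CAA·AA·CAA·CAA
    A ↦ CAA
    B ↦ CB
    C ↦ AA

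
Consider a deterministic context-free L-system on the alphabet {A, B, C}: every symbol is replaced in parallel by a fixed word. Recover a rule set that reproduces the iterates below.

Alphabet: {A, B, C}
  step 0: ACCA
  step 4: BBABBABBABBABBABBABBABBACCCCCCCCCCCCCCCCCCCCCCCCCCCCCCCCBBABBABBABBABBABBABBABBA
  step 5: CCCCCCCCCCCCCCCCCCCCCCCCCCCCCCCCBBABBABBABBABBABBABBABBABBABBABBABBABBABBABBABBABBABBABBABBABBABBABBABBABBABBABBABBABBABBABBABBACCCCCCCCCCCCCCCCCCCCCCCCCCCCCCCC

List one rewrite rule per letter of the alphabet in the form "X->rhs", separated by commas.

  step 4 ⇒ step 5: BBABBABBABBABBABBABBABBACCCCCCCCCCCCCCCCCCCCCCCCCCCCCCCCBBABBABBABBABBABBABBABBA ⇒ C·C·CC·C·C·CC·C·C·CC·C·C·CC·C·C·CC·C·C·CC·C·C·CC·C·C·CC·BBA·BBA·BBA·BBA·BBA·BBA·BBA·BBA·BBA·BBA·BBA·BBA·BBA·BBA·BBA·BBA·BBA·BBA·BBA·BBA·BBA·BBA·BBA·BBA·BBA·BBA·BBA·BBA·BBA·BBA·BBA·BBA·C·C·CC·C·C·CC·C·C·CC·C·C·CC·C·C·CC·C·C·CC·C·C·CC·C·C·CC
    A ↦ CC
    B ↦ C
    C ↦ BBA

A->CC, B->C, C->BBA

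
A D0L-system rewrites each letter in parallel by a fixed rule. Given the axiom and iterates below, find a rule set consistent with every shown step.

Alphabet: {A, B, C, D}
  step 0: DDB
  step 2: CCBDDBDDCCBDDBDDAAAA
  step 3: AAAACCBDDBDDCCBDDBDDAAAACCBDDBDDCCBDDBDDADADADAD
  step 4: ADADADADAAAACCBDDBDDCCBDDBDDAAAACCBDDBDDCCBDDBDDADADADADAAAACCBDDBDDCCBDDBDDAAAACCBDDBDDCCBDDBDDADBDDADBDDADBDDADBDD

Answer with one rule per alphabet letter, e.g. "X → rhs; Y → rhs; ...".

A->AD, B->CC, C->AA, D->BDD

  step 3 ⇒ step 4: AAAACCBDDBDDCCBDDBDDAAAACCBDDBDDCCBDDBDDADADADAD ⇒ AD·AD·AD·AD·AA·AA·CC·BDD·BDD·CC·BDD·BDD·AA·AA·CC·BDD·BDD·CC·BDD·BDD·AD·AD·AD·AD·AA·AA·CC·BDD·BDD·CC·BDD·BDD·AA·AA·CC·BDD·BDD·CC·BDD·BDD·AD·BDD·AD·BDD·AD·BDD·AD·BDD
    A ↦ AD
    B ↦ CC
    C ↦ AA
    D ↦ BDD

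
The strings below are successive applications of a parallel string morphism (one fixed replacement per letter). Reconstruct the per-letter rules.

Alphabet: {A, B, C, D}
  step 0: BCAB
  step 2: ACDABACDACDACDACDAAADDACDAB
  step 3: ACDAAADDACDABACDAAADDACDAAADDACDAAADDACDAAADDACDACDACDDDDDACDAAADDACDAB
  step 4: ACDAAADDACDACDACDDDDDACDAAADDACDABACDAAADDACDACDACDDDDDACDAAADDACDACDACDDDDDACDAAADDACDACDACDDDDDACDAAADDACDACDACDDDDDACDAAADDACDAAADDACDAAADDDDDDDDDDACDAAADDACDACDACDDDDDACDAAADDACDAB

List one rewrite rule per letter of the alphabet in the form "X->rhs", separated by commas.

A->ACD, B->AB, C->AAA, D->DD

  step 3 ⇒ step 4: ACDAAADDACDABACDAAADDACDAAADDACDAAADDACDAAADDACDACDACDDDDDACDAAADDACDAB ⇒ ACD·AAA·DD·ACD·ACD·ACD·DD·DD·ACD·AAA·DD·ACD·AB·ACD·AAA·DD·ACD·ACD·ACD·DD·DD·ACD·AAA·DD·ACD·ACD·ACD·DD·DD·ACD·AAA·DD·ACD·ACD·ACD·DD·DD·ACD·AAA·DD·ACD·ACD·ACD·DD·DD·ACD·AAA·DD·ACD·AAA·DD·ACD·AAA·DD·DD·DD·DD·DD·ACD·AAA·DD·ACD·ACD·ACD·DD·DD·ACD·AAA·DD·ACD·AB
    A ↦ ACD
    B ↦ AB
    C ↦ AAA
    D ↦ DD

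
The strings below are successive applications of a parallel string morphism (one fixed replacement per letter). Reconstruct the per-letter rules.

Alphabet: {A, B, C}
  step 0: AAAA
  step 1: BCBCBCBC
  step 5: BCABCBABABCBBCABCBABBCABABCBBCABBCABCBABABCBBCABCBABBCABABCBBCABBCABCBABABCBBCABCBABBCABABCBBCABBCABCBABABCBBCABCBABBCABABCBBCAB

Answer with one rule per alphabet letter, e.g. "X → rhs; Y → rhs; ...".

  step 0 ⇒ step 1: AAAA ⇒ BC·BC·BC·BC
    A ↦ BC
    B ↦ AB  (constrained at step 1)
    C ↦ CB  (constrained at step 1)

A->BC, B->AB, C->CB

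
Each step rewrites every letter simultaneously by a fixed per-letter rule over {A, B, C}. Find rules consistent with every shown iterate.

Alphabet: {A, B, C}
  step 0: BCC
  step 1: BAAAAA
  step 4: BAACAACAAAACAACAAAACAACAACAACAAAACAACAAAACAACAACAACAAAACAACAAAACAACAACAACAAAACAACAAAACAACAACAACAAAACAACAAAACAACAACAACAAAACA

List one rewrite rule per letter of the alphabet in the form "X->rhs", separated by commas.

  step 0 ⇒ step 1: BCC ⇒ BA·AA·AA
    B ↦ BA
    C ↦ AA
    A ↦ ACA  (constrained at step 1)

A->ACA, B->BA, C->AA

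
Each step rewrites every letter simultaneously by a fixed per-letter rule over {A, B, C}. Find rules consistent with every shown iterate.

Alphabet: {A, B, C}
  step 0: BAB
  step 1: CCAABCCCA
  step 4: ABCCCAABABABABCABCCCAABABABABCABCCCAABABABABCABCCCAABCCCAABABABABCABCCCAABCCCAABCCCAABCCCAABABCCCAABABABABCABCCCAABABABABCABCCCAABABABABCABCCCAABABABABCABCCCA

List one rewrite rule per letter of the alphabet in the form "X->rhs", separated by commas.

  step 0 ⇒ step 1: BAB ⇒ CCA·ABC·CCA
    A ↦ ABC
    B ↦ CCA
    C ↦ AB  (constrained at step 1)

A->ABC, B->CCA, C->AB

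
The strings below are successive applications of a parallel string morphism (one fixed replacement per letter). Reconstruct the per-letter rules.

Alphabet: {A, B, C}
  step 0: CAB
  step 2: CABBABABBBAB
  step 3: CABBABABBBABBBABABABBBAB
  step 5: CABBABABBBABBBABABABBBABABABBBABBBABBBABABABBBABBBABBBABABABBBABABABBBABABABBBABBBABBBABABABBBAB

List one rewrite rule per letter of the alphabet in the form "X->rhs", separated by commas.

  step 2 ⇒ step 3: CABBABABBBAB ⇒ CA·BB·AB·AB·BB·AB·BB·AB·AB·AB·BB·AB
    A ↦ BB
    B ↦ AB
    C ↦ CA

A->BB, B->AB, C->CA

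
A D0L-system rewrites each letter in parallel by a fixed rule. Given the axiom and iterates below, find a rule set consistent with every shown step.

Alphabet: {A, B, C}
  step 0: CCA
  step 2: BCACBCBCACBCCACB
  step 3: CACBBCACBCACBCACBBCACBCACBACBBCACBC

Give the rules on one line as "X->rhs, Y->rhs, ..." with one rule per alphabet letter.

  step 2 ⇒ step 3: BCACBCBCACBCCACB ⇒ C·ACB·BC·ACB·C·ACB·C·ACB·BC·ACB·C·ACB·ACB·BC·ACB·C
    A ↦ BC
    B ↦ C
    C ↦ ACB

A->BC, B->C, C->ACB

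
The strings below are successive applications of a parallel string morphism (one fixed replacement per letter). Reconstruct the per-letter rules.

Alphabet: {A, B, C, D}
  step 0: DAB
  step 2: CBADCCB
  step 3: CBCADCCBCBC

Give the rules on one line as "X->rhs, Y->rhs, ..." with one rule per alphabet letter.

A->AD, B->C, C->CB, D->C

  step 2 ⇒ step 3: CBADCCB ⇒ CB·C·AD·C·CB·CB·C
    A ↦ AD
    B ↦ C
    C ↦ CB
    D ↦ C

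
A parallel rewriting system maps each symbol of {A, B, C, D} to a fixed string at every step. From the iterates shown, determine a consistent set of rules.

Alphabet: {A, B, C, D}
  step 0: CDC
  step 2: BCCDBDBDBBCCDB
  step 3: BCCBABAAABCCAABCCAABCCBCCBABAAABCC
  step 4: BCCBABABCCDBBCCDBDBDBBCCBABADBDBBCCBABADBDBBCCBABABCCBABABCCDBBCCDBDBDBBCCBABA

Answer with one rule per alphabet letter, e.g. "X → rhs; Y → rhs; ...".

A->DB, B->BCC, C->BA, D->AA

  step 3 ⇒ step 4: BCCBABAAABCCAABCCAABCCBCCBABAAABCC ⇒ BCC·BA·BA·BCC·DB·BCC·DB·DB·DB·BCC·BA·BA·DB·DB·BCC·BA·BA·DB·DB·BCC·BA·BA·BCC·BA·BA·BCC·DB·BCC·DB·DB·DB·BCC·BA·BA
    A ↦ DB
    B ↦ BCC
    C ↦ BA
  step 2 ⇒ step 3: BCCDBDBDBBCCDB ⇒ BCC·BA·BA·AA·BCC·AA·BCC·AA·BCC·BCC·BA·BA·AA·BCC
    D ↦ AA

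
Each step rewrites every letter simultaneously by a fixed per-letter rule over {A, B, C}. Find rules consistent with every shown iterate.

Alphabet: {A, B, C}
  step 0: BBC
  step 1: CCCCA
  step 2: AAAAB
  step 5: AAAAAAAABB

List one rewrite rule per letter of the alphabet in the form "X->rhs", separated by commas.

  step 1 ⇒ step 2: CCCCA ⇒ A·A·A·A·B
    A ↦ B
    C ↦ A
  step 0 ⇒ step 1: BBC ⇒ CC·CC·A
    B ↦ CC

A->B, B->CC, C->A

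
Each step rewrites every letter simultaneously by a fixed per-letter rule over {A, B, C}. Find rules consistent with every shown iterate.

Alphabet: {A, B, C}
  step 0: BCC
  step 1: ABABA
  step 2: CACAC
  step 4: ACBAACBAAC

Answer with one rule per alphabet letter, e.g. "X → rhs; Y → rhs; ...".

A->C, B->A, C->BA

  step 1 ⇒ step 2: ABABA ⇒ C·A·C·A·C
    A ↦ C
    B ↦ A
  step 0 ⇒ step 1: BCC ⇒ A·BA·BA
    C ↦ BA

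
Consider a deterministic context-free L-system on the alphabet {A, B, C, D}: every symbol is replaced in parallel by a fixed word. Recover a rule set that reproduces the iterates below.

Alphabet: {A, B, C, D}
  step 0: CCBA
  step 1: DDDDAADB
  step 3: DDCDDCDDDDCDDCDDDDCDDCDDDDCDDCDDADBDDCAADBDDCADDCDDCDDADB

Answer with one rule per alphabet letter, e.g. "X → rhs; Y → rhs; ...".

  step 0 ⇒ step 1: CCBA ⇒ DD·DD·A·ADB
    A ↦ ADB
    B ↦ A
    C ↦ DD
    D ↦ DDC  (constrained at step 1)

A->ADB, B->A, C->DD, D->DDC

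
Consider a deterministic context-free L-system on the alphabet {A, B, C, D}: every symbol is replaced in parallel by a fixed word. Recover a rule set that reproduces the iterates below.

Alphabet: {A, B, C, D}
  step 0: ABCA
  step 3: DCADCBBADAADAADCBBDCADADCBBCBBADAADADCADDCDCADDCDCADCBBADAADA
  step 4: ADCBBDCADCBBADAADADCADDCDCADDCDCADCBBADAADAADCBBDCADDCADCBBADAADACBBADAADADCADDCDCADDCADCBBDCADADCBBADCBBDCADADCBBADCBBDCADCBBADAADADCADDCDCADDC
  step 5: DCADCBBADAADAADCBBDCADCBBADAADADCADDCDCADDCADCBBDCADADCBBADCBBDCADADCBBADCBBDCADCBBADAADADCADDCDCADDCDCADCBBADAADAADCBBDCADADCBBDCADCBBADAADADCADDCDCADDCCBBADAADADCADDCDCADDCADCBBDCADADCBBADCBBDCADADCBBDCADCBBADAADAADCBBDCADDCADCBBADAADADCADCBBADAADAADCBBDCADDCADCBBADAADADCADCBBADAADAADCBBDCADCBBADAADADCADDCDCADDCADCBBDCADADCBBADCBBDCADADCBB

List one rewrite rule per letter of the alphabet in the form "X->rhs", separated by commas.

  step 4 ⇒ step 5: ADCBBDCADCBBADAADADCADDCDCADDCDCADCBBADAADAADCBBDCADDCADCBBADAADACBBADAADADCADDCDCADDCADCBBDCADADCBBADCBBDCADADCBBADCBBDCADCBBADAADADCADDCDCADDC ⇒ DC·AD·CBB·ADA·ADA·AD·CBB·DC·AD·CBB·ADA·ADA·DC·AD·DC·DC·AD·DC·AD·CBB·DC·AD·AD·CBB·AD·CBB·DC·AD·AD·CBB·AD·CBB·DC·AD·CBB·ADA·ADA·DC·AD·DC·DC·AD·DC·DC·AD·CBB·ADA·ADA·AD·CBB·DC·AD·AD·CBB·DC·AD·CBB·ADA·ADA·DC·AD·DC·DC·AD·DC·CBB·ADA·ADA·DC·AD·DC·DC·AD·DC·AD·CBB·DC·AD·AD·CBB·AD·CBB·DC·AD·AD·CBB·DC·AD·CBB·ADA·ADA·AD·CBB·DC·AD·DC·AD·CBB·ADA·ADA·DC·AD·CBB·ADA·ADA·AD·CBB·DC·AD·DC·AD·CBB·ADA·ADA·DC·AD·CBB·ADA·ADA·AD·CBB·DC·AD·CBB·ADA·ADA·DC·AD·DC·DC·AD·DC·AD·CBB·DC·AD·AD·CBB·AD·CBB·DC·AD·AD·CBB
    A ↦ DC
    B ↦ ADA
    C ↦ CBB
    D ↦ AD

A->DC, B->ADA, C->CBB, D->AD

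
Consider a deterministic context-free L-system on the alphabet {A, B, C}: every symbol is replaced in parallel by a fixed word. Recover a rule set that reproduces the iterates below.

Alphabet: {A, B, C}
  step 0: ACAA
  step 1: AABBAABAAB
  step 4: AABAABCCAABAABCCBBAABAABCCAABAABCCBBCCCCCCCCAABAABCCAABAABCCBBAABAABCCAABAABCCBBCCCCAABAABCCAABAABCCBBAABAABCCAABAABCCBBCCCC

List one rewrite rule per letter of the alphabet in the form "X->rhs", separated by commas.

  step 0 ⇒ step 1: ACAA ⇒ AAB·B·AAB·AAB
    A ↦ AAB
    C ↦ B
    B ↦ CC  (constrained at step 1)

A->AAB, B->CC, C->B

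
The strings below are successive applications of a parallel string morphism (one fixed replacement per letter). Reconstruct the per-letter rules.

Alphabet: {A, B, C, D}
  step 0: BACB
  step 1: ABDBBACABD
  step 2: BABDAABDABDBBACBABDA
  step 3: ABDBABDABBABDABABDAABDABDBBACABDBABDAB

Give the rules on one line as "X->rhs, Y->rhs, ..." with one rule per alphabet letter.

A->B, B->ABD, C->BAC, D->A

  step 2 ⇒ step 3: BABDAABDABDBBACBABDA ⇒ ABD·B·ABD·A·B·B·ABD·A·B·ABD·A·ABD·ABD·B·BAC·ABD·B·ABD·A·B
    A ↦ B
    B ↦ ABD
    C ↦ BAC
    D ↦ A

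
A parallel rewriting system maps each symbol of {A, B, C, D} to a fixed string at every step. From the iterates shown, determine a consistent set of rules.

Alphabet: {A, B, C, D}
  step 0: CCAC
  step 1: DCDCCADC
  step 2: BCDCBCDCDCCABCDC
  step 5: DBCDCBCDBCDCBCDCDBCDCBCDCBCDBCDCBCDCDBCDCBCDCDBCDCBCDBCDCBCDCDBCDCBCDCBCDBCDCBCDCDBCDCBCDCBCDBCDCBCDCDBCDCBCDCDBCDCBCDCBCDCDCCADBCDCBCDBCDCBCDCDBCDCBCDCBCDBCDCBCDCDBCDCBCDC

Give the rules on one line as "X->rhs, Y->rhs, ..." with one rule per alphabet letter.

A->CA, B->DBC, C->DC, D->BC

  step 1 ⇒ step 2: DCDCCADC ⇒ BC·DC·BC·DC·DC·CA·BC·DC
    A ↦ CA
    C ↦ DC
    D ↦ BC
    B ↦ DBC  (constrained at step 2)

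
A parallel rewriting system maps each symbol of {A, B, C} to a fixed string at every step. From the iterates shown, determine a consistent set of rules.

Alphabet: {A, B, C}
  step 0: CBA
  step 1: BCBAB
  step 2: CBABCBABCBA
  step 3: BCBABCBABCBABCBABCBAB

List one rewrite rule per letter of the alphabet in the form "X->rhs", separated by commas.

A->B, B->CBA, C->B

  step 2 ⇒ step 3: CBABCBABCBA ⇒ B·CBA·B·CBA·B·CBA·B·CBA·B·CBA·B
    A ↦ B
    B ↦ CBA
    C ↦ B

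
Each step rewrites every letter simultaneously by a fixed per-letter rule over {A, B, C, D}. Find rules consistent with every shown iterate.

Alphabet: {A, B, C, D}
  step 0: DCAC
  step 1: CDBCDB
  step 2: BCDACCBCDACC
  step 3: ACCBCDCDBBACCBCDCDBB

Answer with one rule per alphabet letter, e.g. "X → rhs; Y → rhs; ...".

  step 2 ⇒ step 3: BCDACCBCDACC ⇒ ACC·B·CD·CD·B·B·ACC·B·CD·CD·B·B
    A ↦ CD
    B ↦ ACC
    C ↦ B
    D ↦ CD

A->CD, B->ACC, C->B, D->CD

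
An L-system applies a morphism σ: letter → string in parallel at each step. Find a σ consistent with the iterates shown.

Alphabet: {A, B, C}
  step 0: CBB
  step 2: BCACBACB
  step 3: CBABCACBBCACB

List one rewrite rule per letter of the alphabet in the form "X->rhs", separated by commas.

  step 2 ⇒ step 3: BCACBACB ⇒ CB·A·BC·A·CB·BC·A·CB
    A ↦ BC
    B ↦ CB
    C ↦ A

A->BC, B->CB, C->A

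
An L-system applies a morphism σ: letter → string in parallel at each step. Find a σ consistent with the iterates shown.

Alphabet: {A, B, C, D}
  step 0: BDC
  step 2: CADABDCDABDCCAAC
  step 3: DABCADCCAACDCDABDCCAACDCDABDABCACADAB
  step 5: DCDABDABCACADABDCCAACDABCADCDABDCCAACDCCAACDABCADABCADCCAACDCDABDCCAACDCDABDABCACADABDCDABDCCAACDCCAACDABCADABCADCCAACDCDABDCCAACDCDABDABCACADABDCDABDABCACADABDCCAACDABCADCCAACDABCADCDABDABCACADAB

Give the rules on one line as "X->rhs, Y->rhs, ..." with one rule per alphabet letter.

  step 2 ⇒ step 3: CADABDCDABDCCAAC ⇒ DAB·CA·DC·CA·AC·DC·DAB·DC·CA·AC·DC·DAB·DAB·CA·CA·DAB
    A ↦ CA
    B ↦ AC
    C ↦ DAB
    D ↦ DC

A->CA, B->AC, C->DAB, D->DC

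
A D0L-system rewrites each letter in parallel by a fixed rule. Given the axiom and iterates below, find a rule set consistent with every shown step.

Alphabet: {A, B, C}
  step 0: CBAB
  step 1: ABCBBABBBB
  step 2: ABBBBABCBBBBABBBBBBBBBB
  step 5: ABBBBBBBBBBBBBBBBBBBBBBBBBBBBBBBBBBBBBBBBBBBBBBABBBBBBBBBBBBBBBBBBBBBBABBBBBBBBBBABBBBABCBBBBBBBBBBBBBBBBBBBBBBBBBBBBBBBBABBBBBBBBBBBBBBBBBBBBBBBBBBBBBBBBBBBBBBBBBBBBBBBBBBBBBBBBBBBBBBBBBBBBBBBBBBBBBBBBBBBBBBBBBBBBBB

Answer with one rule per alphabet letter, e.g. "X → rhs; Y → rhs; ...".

  step 1 ⇒ step 2: ABCBBABBBB ⇒ ABB·BB·ABC·BB·BB·ABB·BB·BB·BB·BB
    A ↦ ABB
    B ↦ BB
    C ↦ ABC

A->ABB, B->BB, C->ABC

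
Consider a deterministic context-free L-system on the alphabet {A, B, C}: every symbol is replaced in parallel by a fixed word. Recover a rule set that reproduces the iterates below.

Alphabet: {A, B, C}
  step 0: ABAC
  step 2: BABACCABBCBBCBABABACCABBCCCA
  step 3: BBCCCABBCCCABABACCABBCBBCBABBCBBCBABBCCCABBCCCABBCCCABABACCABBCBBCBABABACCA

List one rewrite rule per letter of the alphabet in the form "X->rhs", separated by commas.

  step 2 ⇒ step 3: BABACCABBCBBCBABABACCABBCCCA ⇒ BBC·CCA·BBC·CCA·BA·BA·CCA·BBC·BBC·BA·BBC·BBC·BA·BBC·CCA·BBC·CCA·BBC·CCA·BA·BA·CCA·BBC·BBC·BA·BA·BA·CCA
    A ↦ CCA
    B ↦ BBC
    C ↦ BA

A->CCA, B->BBC, C->BA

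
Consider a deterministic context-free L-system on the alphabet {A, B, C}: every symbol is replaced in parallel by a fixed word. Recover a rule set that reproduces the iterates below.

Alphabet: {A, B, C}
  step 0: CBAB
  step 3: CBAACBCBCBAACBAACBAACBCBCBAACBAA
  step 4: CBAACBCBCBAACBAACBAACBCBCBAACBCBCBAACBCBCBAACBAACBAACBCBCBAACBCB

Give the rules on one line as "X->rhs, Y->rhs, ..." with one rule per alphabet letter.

  step 3 ⇒ step 4: CBAACBCBCBAACBAACBAACBCBCBAACBAA ⇒ CB·AA·CB·CB·CB·AA·CB·AA·CB·AA·CB·CB·CB·AA·CB·CB·CB·AA·CB·CB·CB·AA·CB·AA·CB·AA·CB·CB·CB·AA·CB·CB
    A ↦ CB
    B ↦ AA
    C ↦ CB

A->CB, B->AA, C->CB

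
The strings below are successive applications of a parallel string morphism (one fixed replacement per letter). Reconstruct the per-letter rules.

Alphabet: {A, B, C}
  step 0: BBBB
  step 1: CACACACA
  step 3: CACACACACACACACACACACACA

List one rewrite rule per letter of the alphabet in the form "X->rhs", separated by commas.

A->B, B->CA, C->BB

  step 0 ⇒ step 1: BBBB ⇒ CA·CA·CA·CA
    B ↦ CA
    A ↦ B  (constrained at step 1)
    C ↦ BB  (constrained at step 1)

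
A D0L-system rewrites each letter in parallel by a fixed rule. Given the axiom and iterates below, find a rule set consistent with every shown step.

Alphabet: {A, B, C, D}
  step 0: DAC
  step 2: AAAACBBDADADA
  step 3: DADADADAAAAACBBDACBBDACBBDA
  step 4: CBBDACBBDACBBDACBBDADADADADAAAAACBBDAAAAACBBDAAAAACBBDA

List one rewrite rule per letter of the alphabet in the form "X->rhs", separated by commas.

A->DA, B->A, C->AA, D->CBB

  step 3 ⇒ step 4: DADADADAAAAACBBDACBBDACBBDA ⇒ CBB·DA·CBB·DA·CBB·DA·CBB·DA·DA·DA·DA·DA·AA·A·A·CBB·DA·AA·A·A·CBB·DA·AA·A·A·CBB·DA
    A ↦ DA
    B ↦ A
    C ↦ AA
    D ↦ CBB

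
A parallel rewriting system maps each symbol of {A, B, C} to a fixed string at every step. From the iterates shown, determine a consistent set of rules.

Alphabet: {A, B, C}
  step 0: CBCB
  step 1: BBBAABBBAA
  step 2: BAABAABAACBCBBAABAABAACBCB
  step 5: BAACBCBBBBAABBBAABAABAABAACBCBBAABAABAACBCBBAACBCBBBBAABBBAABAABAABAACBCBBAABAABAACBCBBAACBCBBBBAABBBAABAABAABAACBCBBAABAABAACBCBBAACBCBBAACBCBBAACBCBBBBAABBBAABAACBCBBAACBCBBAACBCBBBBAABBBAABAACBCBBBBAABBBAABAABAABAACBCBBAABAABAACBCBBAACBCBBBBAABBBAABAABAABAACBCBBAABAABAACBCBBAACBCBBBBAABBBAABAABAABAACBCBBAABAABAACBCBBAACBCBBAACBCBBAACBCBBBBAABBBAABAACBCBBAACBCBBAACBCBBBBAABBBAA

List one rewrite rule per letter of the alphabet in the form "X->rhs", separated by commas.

  step 1 ⇒ step 2: BBBAABBBAA ⇒ BAA·BAA·BAA·CB·CB·BAA·BAA·BAA·CB·CB
    A ↦ CB
    B ↦ BAA
  step 0 ⇒ step 1: CBCB ⇒ BB·BAA·BB·BAA
    C ↦ BB

A->CB, B->BAA, C->BB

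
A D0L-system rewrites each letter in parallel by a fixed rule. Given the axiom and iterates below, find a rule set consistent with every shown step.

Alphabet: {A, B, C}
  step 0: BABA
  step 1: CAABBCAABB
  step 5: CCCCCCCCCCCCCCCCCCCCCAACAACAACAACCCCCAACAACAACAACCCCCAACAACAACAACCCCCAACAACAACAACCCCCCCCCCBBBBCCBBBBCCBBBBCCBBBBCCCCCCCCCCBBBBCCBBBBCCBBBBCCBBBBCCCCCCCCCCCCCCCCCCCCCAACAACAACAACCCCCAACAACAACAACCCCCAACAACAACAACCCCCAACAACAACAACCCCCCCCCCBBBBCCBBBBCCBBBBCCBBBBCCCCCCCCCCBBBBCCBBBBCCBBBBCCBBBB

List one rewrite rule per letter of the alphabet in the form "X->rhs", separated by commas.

  step 0 ⇒ step 1: BABA ⇒ CAA·BB·CAA·BB
    A ↦ BB
    B ↦ CAA
    C ↦ CC  (constrained at step 1)

A->BB, B->CAA, C->CC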